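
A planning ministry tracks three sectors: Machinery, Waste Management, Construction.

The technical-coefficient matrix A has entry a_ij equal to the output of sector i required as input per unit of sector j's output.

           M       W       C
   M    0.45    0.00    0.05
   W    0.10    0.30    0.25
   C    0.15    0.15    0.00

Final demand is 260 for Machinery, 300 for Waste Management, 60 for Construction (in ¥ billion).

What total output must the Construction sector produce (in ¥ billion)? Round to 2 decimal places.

I − A =
  [   0.55     0.00    -0.05]
  [  -0.10     0.70    -0.25]
  [  -0.15    -0.15     1.00]
Cofactors of I−A, C_ij = (−1)^(i+j)·(minor ij) (rows/columns in the sector order above):
  C_11 = (0.70)(1.00) − (-0.25)(-0.15) = 0.6625
  C_12 = −[(-0.10)(1.00) − (-0.25)(-0.15)] = 0.1375
  C_13 = (-0.10)(-0.15) − (0.70)(-0.15) = 0.1200
  C_21 = −[(0.00)(1.00) − (-0.05)(-0.15)] = 0.0075
  C_22 = (0.55)(1.00) − (-0.05)(-0.15) = 0.5425
  C_23 = −[(0.55)(-0.15) − (0.00)(-0.15)] = 0.0825
  C_31 = (0.00)(-0.25) − (-0.05)(0.70) = 0.0350
  C_32 = −[(0.55)(-0.25) − (-0.05)(-0.10)] = 0.1425
  C_33 = (0.55)(0.70) − (0.00)(-0.10) = 0.3850
det(I−A) = Σ_j (I−A)_1j·C_1j = (0.55)(0.6625) + (0.00)(0.1375) + (-0.05)(0.1200) = 0.358375
adj(I−A) = Cᵀ =
  [ 0.6625   0.0075   0.0350]
  [ 0.1375   0.5425   0.1425]
  [ 0.1200   0.0825   0.3850]
(I − A)⁻¹ = adj(I−A) / det(I−A) ≈
  [   1.8486     0.0209     0.0977]
  [   0.3837     1.5138     0.3976]
  [   0.3348     0.2302     1.0743]
x = (I − A)⁻¹ d = adj(I−A)·d / det(I−A), with det(I−A) = 0.358375:
  x_M = (0.6625·260 + 0.0075·300 + 0.0350·60) / 0.358375 = 176.60 / 0.358375 ≈ 492.78
  x_W = (0.1375·260 + 0.5425·300 + 0.1425·60) / 0.358375 = 207.05 / 0.358375 ≈ 577.75
  x_C = (0.1200·260 + 0.0825·300 + 0.3850·60) / 0.358375 = 79.05 / 0.358375 ≈ 220.58

x_C = 220.58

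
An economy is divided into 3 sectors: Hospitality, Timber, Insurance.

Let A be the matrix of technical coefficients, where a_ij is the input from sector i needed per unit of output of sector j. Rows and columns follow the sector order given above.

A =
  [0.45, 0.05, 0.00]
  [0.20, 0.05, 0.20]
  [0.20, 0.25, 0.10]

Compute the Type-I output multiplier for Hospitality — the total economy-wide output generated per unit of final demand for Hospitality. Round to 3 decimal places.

I − A =
  [   0.55    -0.05     0.00]
  [  -0.20     0.95    -0.20]
  [  -0.20    -0.25     0.90]
Cofactors of I−A, C_ij = (−1)^(i+j)·(minor ij) (rows/columns in the sector order above):
  C_11 = (0.95)(0.90) − (-0.20)(-0.25) = 0.8050
  C_12 = −[(-0.20)(0.90) − (-0.20)(-0.20)] = 0.2200
  C_13 = (-0.20)(-0.25) − (0.95)(-0.20) = 0.2400
  C_21 = −[(-0.05)(0.90) − (0.00)(-0.25)] = 0.0450
  C_22 = (0.55)(0.90) − (0.00)(-0.20) = 0.4950
  C_23 = −[(0.55)(-0.25) − (-0.05)(-0.20)] = 0.1475
  C_31 = (-0.05)(-0.20) − (0.00)(0.95) = 0.0100
  C_32 = −[(0.55)(-0.20) − (0.00)(-0.20)] = 0.1100
  C_33 = (0.55)(0.95) − (-0.05)(-0.20) = 0.5125
det(I−A) = Σ_j (I−A)_1j·C_1j = (0.55)(0.8050) + (-0.05)(0.2200) + (0.00)(0.2400) = 0.43175
adj(I−A) = Cᵀ =
  [ 0.8050   0.0450   0.0100]
  [ 0.2200   0.4950   0.1100]
  [ 0.2400   0.1475   0.5125]
(I − A)⁻¹ = adj(I−A) / det(I−A) ≈
  [   1.8645     0.1042     0.0232]
  [   0.5096     1.1465     0.2548]
  [   0.5559     0.3416     1.1870]
The output multiplier for sector j is the column-j sum of the Leontief inverse (I − A)⁻¹ = adj(I−A) / det(I−A).
Column H of adj(I−A): (0.8050, 0.2200, 0.2400); det(I−A) = 0.43175.
m_H = (0.8050 + 0.2200 + 0.2400) / 0.43175 = 1.265 / 0.43175 ≈ 2.930.

m_H = 2.930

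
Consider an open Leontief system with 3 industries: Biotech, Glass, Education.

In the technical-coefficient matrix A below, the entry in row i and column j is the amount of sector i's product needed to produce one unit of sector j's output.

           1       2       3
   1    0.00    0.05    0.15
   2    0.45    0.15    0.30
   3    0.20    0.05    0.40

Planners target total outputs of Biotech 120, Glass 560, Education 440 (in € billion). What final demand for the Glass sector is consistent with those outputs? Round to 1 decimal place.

I − A =
  [   1.00    -0.05    -0.15]
  [  -0.45     0.85    -0.30]
  [  -0.20    -0.05     0.60]
d = (I − A) x:
  d_1 = (+1.00)·120 + (-0.05)·560 + (-0.15)·440 = 26.0
  d_2 = (-0.45)·120 + (+0.85)·560 + (-0.30)·440 = 290.0
  d_3 = (-0.20)·120 + (-0.05)·560 + (+0.60)·440 = 212.0

d_2 = 290.0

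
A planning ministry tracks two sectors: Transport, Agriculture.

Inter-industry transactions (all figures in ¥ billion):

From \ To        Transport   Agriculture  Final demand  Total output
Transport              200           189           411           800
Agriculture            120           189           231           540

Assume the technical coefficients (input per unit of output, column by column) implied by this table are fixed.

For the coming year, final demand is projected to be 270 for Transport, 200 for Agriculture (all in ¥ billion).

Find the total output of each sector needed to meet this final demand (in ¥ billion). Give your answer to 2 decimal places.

x_T = 564.37, x_A = 437.93

Technical coefficients a_ij = z_ij / X_j:
  a_TT = 200/800 = 0.25, a_AT = 120/800 = 0.15
  a_TA = 189/540 = 0.35, a_AA = 189/540 = 0.35
I − A =
  [   0.75    -0.35]
  [  -0.15     0.65]
det(I−A) = (0.75)(0.65) − (-0.35)(-0.15) = 0.4350
adj(I−A) = [[0.65, 0.35], [0.15, 0.75]]
(I − A)⁻¹ = adj(I−A) / det(I−A) ≈
  [   1.4943     0.8046]
  [   0.3448     1.7241]
x = (I − A)⁻¹ d = adj(I−A)·d / det(I−A), with det(I−A) = 0.4350:
  x_T = (0.65·270 + 0.35·200) / 0.4350 = 245.50 / 0.4350 ≈ 564.37
  x_A = (0.15·270 + 0.75·200) / 0.4350 = 190.50 / 0.4350 ≈ 437.93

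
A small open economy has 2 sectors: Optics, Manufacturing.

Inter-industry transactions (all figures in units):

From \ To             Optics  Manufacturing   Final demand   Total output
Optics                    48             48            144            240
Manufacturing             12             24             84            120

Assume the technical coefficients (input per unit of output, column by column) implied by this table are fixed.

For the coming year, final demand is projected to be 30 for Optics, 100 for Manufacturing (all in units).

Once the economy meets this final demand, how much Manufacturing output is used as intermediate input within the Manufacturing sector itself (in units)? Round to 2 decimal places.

Technical coefficients a_ij = z_ij / X_j:
  a_OO = 48/240 = 0.20, a_MO = 12/240 = 0.05
  a_OM = 48/120 = 0.40, a_MM = 24/120 = 0.20
I − A =
  [   0.80    -0.40]
  [  -0.05     0.80]
det(I−A) = (0.80)(0.80) − (-0.40)(-0.05) = 0.6200
adj(I−A) = [[0.80, 0.40], [0.05, 0.80]]
(I − A)⁻¹ = adj(I−A) / det(I−A) ≈
  [   1.2903     0.6452]
  [   0.0806     1.2903]
First solve x = (I − A)⁻¹ d = adj(I−A)·d / det(I−A); in particular x_M = (0.05·30 + 0.80·100) / 0.6200 = 81.50 / 0.6200 ≈ 131.4516.
Intermediate flow from M to M: z_MM = a_MM · x_M = 0.20 × 81.50 / 0.6200 = 16.30 / 0.6200 ≈ 26.29.

z_MM = 26.29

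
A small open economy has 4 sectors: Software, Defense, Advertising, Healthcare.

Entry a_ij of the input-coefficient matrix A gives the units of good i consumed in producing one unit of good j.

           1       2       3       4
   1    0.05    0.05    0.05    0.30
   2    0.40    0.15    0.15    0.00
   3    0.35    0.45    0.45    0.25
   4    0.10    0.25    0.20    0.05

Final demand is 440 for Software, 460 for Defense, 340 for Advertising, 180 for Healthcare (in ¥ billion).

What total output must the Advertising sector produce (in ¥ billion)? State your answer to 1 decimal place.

I − A =
  [   0.95    -0.05    -0.05    -0.30]
  [  -0.40     0.85    -0.15     0.00]
  [  -0.35    -0.45     0.55    -0.25]
  [  -0.10    -0.25    -0.20     0.95]
Compute the cofactors C_ij = (−1)^(i+j)·(3×3 minor ij) of I−A; the adjugate is their transpose:
adj(I−A) = Cᵀ =
  [ 0.328125   0.116375   0.109750   0.132500]
  [ 0.242625   0.393500   0.173875   0.122375]
  [ 0.499875   0.496125   0.692625   0.340125]
  [ 0.203625   0.220250   0.203125   0.342500]
det(I−A) = Σ_j (I−A)_1j·C_1j = (0.95)(0.328125) + (-0.05)(0.242625) + (-0.05)(0.499875) + (-0.30)(0.203625) = 0.21350625
(I − A)⁻¹ = adj(I−A) / det(I−A) ≈
  [   1.5368     0.5451     0.5140     0.6206]
  [   1.1364     1.8430     0.8144     0.5732]
  [   2.3413     2.3237     3.2441     1.5930]
  [   0.9537     1.0316     0.9514     1.6042]
x = (I − A)⁻¹ d = adj(I−A)·d / det(I−A), with det(I−A) = 0.21350625:
  x_1 = (0.328125·440 + 0.116375·460 + 0.109750·340 + 0.132500·180) / 0.21350625 = 259.0725 / 0.21350625 ≈ 1213.4
  x_2 = (0.242625·440 + 0.393500·460 + 0.173875·340 + 0.122375·180) / 0.21350625 = 368.91 / 0.21350625 ≈ 1727.9
  x_3 = (0.499875·440 + 0.496125·460 + 0.692625·340 + 0.340125·180) / 0.21350625 = 744.8775 / 0.21350625 ≈ 3488.8
  x_4 = (0.203625·440 + 0.220250·460 + 0.203125·340 + 0.342500·180) / 0.21350625 = 321.6225 / 0.21350625 ≈ 1506.4

x_3 = 3488.8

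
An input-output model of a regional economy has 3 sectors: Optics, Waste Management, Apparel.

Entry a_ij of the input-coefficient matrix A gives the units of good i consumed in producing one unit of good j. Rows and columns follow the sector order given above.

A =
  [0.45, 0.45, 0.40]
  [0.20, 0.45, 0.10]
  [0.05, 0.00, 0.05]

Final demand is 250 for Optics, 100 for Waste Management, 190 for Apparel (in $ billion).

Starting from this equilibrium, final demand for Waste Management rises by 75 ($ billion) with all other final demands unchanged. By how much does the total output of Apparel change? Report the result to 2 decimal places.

I − A =
  [   0.55    -0.45    -0.40]
  [  -0.20     0.55    -0.10]
  [  -0.05     0.00     0.95]
Cofactors of I−A, C_ij = (−1)^(i+j)·(minor ij) (rows/columns in the sector order above):
  C_11 = (0.55)(0.95) − (-0.10)(0.00) = 0.5225
  C_12 = −[(-0.20)(0.95) − (-0.10)(-0.05)] = 0.1950
  C_13 = (-0.20)(0.00) − (0.55)(-0.05) = 0.0275
  C_21 = −[(-0.45)(0.95) − (-0.40)(0.00)] = 0.4275
  C_22 = (0.55)(0.95) − (-0.40)(-0.05) = 0.5025
  C_23 = −[(0.55)(0.00) − (-0.45)(-0.05)] = 0.0225
  C_31 = (-0.45)(-0.10) − (-0.40)(0.55) = 0.2650
  C_32 = −[(0.55)(-0.10) − (-0.40)(-0.20)] = 0.1350
  C_33 = (0.55)(0.55) − (-0.45)(-0.20) = 0.2125
det(I−A) = Σ_j (I−A)_1j·C_1j = (0.55)(0.5225) + (-0.45)(0.1950) + (-0.40)(0.0275) = 0.188625
adj(I−A) = Cᵀ =
  [ 0.5225   0.4275   0.2650]
  [ 0.1950   0.5025   0.1350]
  [ 0.0275   0.0225   0.2125]
(I − A)⁻¹ = adj(I−A) / det(I−A) ≈
  [   2.7700     2.2664     1.4049]
  [   1.0338     2.6640     0.7157]
  [   0.1458     0.1193     1.1266]
Δx = (I − A)⁻¹ Δd with Δd having +75 in the Waste Management component and 0 elsewhere.
So Δx_3 = L_32 · (+75), where L_32 = adj(I−A)_32 / det(I−A) = 0.0225 / 0.188625.
Δx_3 = 0.0225 × (+75) / 0.188625 = 1.6875 / 0.188625 ≈ 8.95.

Δx_3 = 8.95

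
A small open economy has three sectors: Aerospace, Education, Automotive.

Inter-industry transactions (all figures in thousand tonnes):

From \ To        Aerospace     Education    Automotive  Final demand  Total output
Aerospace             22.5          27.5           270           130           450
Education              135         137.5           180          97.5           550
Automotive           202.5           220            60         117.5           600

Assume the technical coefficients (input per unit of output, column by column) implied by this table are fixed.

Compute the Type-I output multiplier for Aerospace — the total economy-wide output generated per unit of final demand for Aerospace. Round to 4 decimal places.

Technical coefficients a_ij = z_ij / X_j:
  a_11 = 22.5/450 = 0.05, a_21 = 135/450 = 0.30, a_31 = 202.5/450 = 0.45
  a_12 = 27.5/550 = 0.05, a_22 = 137.5/550 = 0.25, a_32 = 220/550 = 0.40
  a_13 = 270/600 = 0.45, a_23 = 180/600 = 0.30, a_33 = 60/600 = 0.10
I − A =
  [   0.95    -0.05    -0.45]
  [  -0.30     0.75    -0.30]
  [  -0.45    -0.40     0.90]
Cofactors of I−A, C_ij = (−1)^(i+j)·(minor ij) (rows/columns in the sector order above):
  C_11 = (0.75)(0.90) − (-0.30)(-0.40) = 0.5550
  C_12 = −[(-0.30)(0.90) − (-0.30)(-0.45)] = 0.4050
  C_13 = (-0.30)(-0.40) − (0.75)(-0.45) = 0.4575
  C_21 = −[(-0.05)(0.90) − (-0.45)(-0.40)] = 0.2250
  C_22 = (0.95)(0.90) − (-0.45)(-0.45) = 0.6525
  C_23 = −[(0.95)(-0.40) − (-0.05)(-0.45)] = 0.4025
  C_31 = (-0.05)(-0.30) − (-0.45)(0.75) = 0.3525
  C_32 = −[(0.95)(-0.30) − (-0.45)(-0.30)] = 0.4200
  C_33 = (0.95)(0.75) − (-0.05)(-0.30) = 0.6975
det(I−A) = Σ_j (I−A)_1j·C_1j = (0.95)(0.5550) + (-0.05)(0.4050) + (-0.45)(0.4575) = 0.301125
adj(I−A) = Cᵀ =
  [ 0.5550   0.2250   0.3525]
  [ 0.4050   0.6525   0.4200]
  [ 0.4575   0.4025   0.6975]
(I − A)⁻¹ = adj(I−A) / det(I−A) ≈
  [   1.84309     0.74720     1.17061]
  [   1.34496     2.16687     1.39477]
  [   1.51930     1.33665     2.31631]
The output multiplier for sector j is the column-j sum of the Leontief inverse (I − A)⁻¹ = adj(I−A) / det(I−A).
Column 1 of adj(I−A): (0.5550, 0.4050, 0.4575); det(I−A) = 0.301125.
m_1 = (0.5550 + 0.4050 + 0.4575) / 0.301125 = 1.4175 / 0.301125 ≈ 4.7073.

m_1 = 4.7073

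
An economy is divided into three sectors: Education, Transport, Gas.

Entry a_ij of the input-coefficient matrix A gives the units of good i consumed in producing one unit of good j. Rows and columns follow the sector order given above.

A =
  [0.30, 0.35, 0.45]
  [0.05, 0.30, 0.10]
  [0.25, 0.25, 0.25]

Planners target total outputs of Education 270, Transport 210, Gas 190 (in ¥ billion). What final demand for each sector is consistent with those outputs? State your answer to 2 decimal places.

d_1 = 30.00, d_2 = 114.50, d_3 = 22.50

I − A =
  [   0.70    -0.35    -0.45]
  [  -0.05     0.70    -0.10]
  [  -0.25    -0.25     0.75]
d = (I − A) x:
  d_1 = (+0.70)·270 + (-0.35)·210 + (-0.45)·190 = 30.00
  d_2 = (-0.05)·270 + (+0.70)·210 + (-0.10)·190 = 114.50
  d_3 = (-0.25)·270 + (-0.25)·210 + (+0.75)·190 = 22.50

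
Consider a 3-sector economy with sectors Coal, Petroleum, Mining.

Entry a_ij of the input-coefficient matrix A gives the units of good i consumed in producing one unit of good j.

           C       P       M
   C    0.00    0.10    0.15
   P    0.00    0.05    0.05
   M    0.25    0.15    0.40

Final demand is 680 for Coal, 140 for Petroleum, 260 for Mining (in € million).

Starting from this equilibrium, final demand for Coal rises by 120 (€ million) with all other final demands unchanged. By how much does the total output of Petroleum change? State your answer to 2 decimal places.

Δx_P = 2.85

I − A =
  [   1.00    -0.10    -0.15]
  [   0.00     0.95    -0.05]
  [  -0.25    -0.15     0.60]
Cofactors of I−A, C_ij = (−1)^(i+j)·(minor ij) (rows/columns in the sector order above):
  C_11 = (0.95)(0.60) − (-0.05)(-0.15) = 0.5625
  C_12 = −[(0.00)(0.60) − (-0.05)(-0.25)] = 0.0125
  C_13 = (0.00)(-0.15) − (0.95)(-0.25) = 0.2375
  C_21 = −[(-0.10)(0.60) − (-0.15)(-0.15)] = 0.0825
  C_22 = (1.00)(0.60) − (-0.15)(-0.25) = 0.5625
  C_23 = −[(1.00)(-0.15) − (-0.10)(-0.25)] = 0.1750
  C_31 = (-0.10)(-0.05) − (-0.15)(0.95) = 0.1475
  C_32 = −[(1.00)(-0.05) − (-0.15)(0.00)] = 0.0500
  C_33 = (1.00)(0.95) − (-0.10)(0.00) = 0.9500
det(I−A) = Σ_j (I−A)_1j·C_1j = (1.00)(0.5625) + (-0.10)(0.0125) + (-0.15)(0.2375) = 0.525625
adj(I−A) = Cᵀ =
  [ 0.5625   0.0825   0.1475]
  [ 0.0125   0.5625   0.0500]
  [ 0.2375   0.1750   0.9500]
(I − A)⁻¹ = adj(I−A) / det(I−A) ≈
  [   1.0702     0.1570     0.2806]
  [   0.0238     1.0702     0.0951]
  [   0.4518     0.3329     1.8074]
Δx = (I − A)⁻¹ Δd with Δd having +120 in the Coal component and 0 elsewhere.
So Δx_P = L_PC · (+120), where L_PC = adj(I−A)_PC / det(I−A) = 0.0125 / 0.525625.
Δx_P = 0.0125 × (+120) / 0.525625 = 1.50 / 0.525625 ≈ 2.85.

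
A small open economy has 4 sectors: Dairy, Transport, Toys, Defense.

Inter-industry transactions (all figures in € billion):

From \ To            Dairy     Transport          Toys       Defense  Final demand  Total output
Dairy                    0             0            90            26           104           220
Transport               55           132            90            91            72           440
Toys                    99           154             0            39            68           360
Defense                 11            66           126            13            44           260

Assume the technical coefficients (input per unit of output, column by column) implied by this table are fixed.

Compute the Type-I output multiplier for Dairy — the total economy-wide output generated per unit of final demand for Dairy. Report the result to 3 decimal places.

Technical coefficients a_ij = z_ij / X_j:
  a_11 = 0/220 = 0.00, a_21 = 55/220 = 0.25, a_31 = 99/220 = 0.45, a_41 = 11/220 = 0.05
  a_12 = 0/440 = 0.00, a_22 = 132/440 = 0.30, a_32 = 154/440 = 0.35, a_42 = 66/440 = 0.15
  a_13 = 90/360 = 0.25, a_23 = 90/360 = 0.25, a_33 = 0/360 = 0.00, a_43 = 126/360 = 0.35
  a_14 = 26/260 = 0.10, a_24 = 91/260 = 0.35, a_34 = 39/260 = 0.15, a_44 = 13/260 = 0.05
I − A =
  [   1.00     0.00    -0.25    -0.10]
  [  -0.25     0.70    -0.25    -0.35]
  [  -0.45    -0.35     1.00    -0.15]
  [  -0.05    -0.15    -0.35     0.95]
Compute the cofactors C_ij = (−1)^(i+j)·(3×3 minor ij) of I−A; the adjugate is their transpose:
adj(I−A) = Cᵀ =
  [ 0.444125   0.116000   0.181375   0.118125]
  [ 0.405750   0.768000   0.431250   0.393750]
  [ 0.375750   0.360000   0.605250   0.267750]
  [ 0.225875   0.260000   0.300625   0.511875]
det(I−A) = Σ_j (I−A)_1j·C_1j = (1.00)(0.444125) + (0.00)(0.405750) + (-0.25)(0.375750) + (-0.10)(0.225875) = 0.3276
(I − A)⁻¹ = adj(I−A) / det(I−A) ≈
  [   1.3557     0.3541     0.5536     0.3606]
  [   1.2386     2.3443     1.3164     1.2019]
  [   1.1470     1.0989     1.8475     0.8173]
  [   0.6895     0.7937     0.9177     1.5625]
The output multiplier for sector j is the column-j sum of the Leontief inverse (I − A)⁻¹ = adj(I−A) / det(I−A).
Column 1 of adj(I−A): (0.444125, 0.405750, 0.375750, 0.225875); det(I−A) = 0.3276.
m_1 = (0.444125 + 0.405750 + 0.375750 + 0.225875) / 0.3276 = 1.4515 / 0.3276 ≈ 4.431.

m_1 = 4.431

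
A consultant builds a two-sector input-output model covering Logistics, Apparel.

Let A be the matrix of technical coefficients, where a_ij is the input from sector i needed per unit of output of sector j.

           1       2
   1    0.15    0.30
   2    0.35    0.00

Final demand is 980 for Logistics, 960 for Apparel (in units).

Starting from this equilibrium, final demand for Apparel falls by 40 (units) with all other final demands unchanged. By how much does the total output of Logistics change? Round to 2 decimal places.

I − A =
  [   0.85    -0.30]
  [  -0.35     1.00]
det(I−A) = (0.85)(1.00) − (-0.30)(-0.35) = 0.7450
adj(I−A) = [[1.00, 0.30], [0.35, 0.85]]
(I − A)⁻¹ = adj(I−A) / det(I−A) ≈
  [   1.3423     0.4027]
  [   0.4698     1.1409]
Δx = (I − A)⁻¹ Δd with Δd having -40 in the Apparel component and 0 elsewhere.
So Δx_1 = L_12 · (-40), where L_12 = adj(I−A)_12 / det(I−A) = 0.30 / 0.7450.
Δx_1 = 0.30 × (-40) / 0.7450 = -12.00 / 0.7450 ≈ -16.11.

Δx_1 = -16.11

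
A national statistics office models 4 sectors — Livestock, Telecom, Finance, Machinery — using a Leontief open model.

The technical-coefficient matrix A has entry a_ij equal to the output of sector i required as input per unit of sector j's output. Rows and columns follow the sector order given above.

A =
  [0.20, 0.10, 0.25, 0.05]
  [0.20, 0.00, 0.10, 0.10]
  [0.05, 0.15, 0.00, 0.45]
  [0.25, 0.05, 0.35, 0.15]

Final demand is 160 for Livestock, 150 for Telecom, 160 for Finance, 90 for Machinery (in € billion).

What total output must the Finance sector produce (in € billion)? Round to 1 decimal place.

x_F = 409.9

I − A =
  [   0.80    -0.10    -0.25    -0.05]
  [  -0.20     1.00    -0.10    -0.10]
  [  -0.05    -0.15     1.00    -0.45]
  [  -0.25    -0.05    -0.35     0.85]
Compute the cofactors C_ij = (−1)^(i+j)·(3×3 minor ij) of I−A; the adjugate is their transpose:
adj(I−A) = Cᵀ =
  [ 0.667250   0.111875   0.241000   0.180000]
  [ 0.180750   0.501875   0.147000   0.147500]
  [ 0.188500   0.133750   0.643500   0.367500]
  [ 0.284500   0.117500   0.344500   0.747500]
det(I−A) = Σ_j (I−A)_1j·C_1j = (0.80)(0.667250) + (-0.10)(0.180750) + (-0.25)(0.188500) + (-0.05)(0.284500) = 0.454375
(I − A)⁻¹ = adj(I−A) / det(I−A) ≈
  [   1.4685     0.2462     0.5304     0.3961]
  [   0.3978     1.1045     0.3235     0.3246]
  [   0.4149     0.2944     1.4162     0.8088]
  [   0.6261     0.2586     0.7582     1.6451]
x = (I − A)⁻¹ d = adj(I−A)·d / det(I−A), with det(I−A) = 0.454375:
  x_L = (0.667250·160 + 0.111875·150 + 0.241000·160 + 0.180000·90) / 0.454375 = 178.30125 / 0.454375 ≈ 392.4
  x_T = (0.180750·160 + 0.501875·150 + 0.147000·160 + 0.147500·90) / 0.454375 = 140.99625 / 0.454375 ≈ 310.3
  x_F = (0.188500·160 + 0.133750·150 + 0.643500·160 + 0.367500·90) / 0.454375 = 186.2575 / 0.454375 ≈ 409.9
  x_M = (0.284500·160 + 0.117500·150 + 0.344500·160 + 0.747500·90) / 0.454375 = 185.54 / 0.454375 ≈ 408.3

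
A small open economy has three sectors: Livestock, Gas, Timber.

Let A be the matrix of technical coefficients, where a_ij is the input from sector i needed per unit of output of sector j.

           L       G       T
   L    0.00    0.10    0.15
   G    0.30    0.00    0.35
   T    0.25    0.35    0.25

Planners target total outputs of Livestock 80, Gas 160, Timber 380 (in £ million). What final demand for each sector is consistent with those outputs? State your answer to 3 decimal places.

d_L = 7.000, d_G = 3.000, d_T = 209.000

I − A =
  [   1.00    -0.10    -0.15]
  [  -0.30     1.00    -0.35]
  [  -0.25    -0.35     0.75]
d = (I − A) x:
  d_L = (+1.00)·80 + (-0.10)·160 + (-0.15)·380 = 7.000
  d_G = (-0.30)·80 + (+1.00)·160 + (-0.35)·380 = 3.000
  d_T = (-0.25)·80 + (-0.35)·160 + (+0.75)·380 = 209.000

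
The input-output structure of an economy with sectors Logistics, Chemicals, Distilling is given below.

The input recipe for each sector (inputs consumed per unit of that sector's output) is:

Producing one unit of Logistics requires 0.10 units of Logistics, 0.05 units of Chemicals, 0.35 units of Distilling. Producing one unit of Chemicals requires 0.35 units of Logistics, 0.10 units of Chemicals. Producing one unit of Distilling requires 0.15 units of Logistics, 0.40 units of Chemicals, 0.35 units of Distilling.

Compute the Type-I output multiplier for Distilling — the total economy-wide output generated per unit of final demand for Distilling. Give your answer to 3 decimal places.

m_D = 3.426

I − A =
  [   0.90    -0.35    -0.15]
  [  -0.05     0.90    -0.40]
  [  -0.35     0.00     0.65]
Cofactors of I−A, C_ij = (−1)^(i+j)·(minor ij) (rows/columns in the sector order above):
  C_11 = (0.90)(0.65) − (-0.40)(0.00) = 0.5850
  C_12 = −[(-0.05)(0.65) − (-0.40)(-0.35)] = 0.1725
  C_13 = (-0.05)(0.00) − (0.90)(-0.35) = 0.3150
  C_21 = −[(-0.35)(0.65) − (-0.15)(0.00)] = 0.2275
  C_22 = (0.90)(0.65) − (-0.15)(-0.35) = 0.5325
  C_23 = −[(0.90)(0.00) − (-0.35)(-0.35)] = 0.1225
  C_31 = (-0.35)(-0.40) − (-0.15)(0.90) = 0.2750
  C_32 = −[(0.90)(-0.40) − (-0.15)(-0.05)] = 0.3675
  C_33 = (0.90)(0.90) − (-0.35)(-0.05) = 0.7925
det(I−A) = Σ_j (I−A)_1j·C_1j = (0.90)(0.5850) + (-0.35)(0.1725) + (-0.15)(0.3150) = 0.418875
adj(I−A) = Cᵀ =
  [ 0.5850   0.2275   0.2750]
  [ 0.1725   0.5325   0.3675]
  [ 0.3150   0.1225   0.7925]
(I − A)⁻¹ = adj(I−A) / det(I−A) ≈
  [   1.3966     0.5431     0.6565]
  [   0.4118     1.2713     0.8774]
  [   0.7520     0.2925     1.8920]
The output multiplier for sector j is the column-j sum of the Leontief inverse (I − A)⁻¹ = adj(I−A) / det(I−A).
Column D of adj(I−A): (0.2750, 0.3675, 0.7925); det(I−A) = 0.418875.
m_D = (0.2750 + 0.3675 + 0.7925) / 0.418875 = 1.435 / 0.418875 ≈ 3.426.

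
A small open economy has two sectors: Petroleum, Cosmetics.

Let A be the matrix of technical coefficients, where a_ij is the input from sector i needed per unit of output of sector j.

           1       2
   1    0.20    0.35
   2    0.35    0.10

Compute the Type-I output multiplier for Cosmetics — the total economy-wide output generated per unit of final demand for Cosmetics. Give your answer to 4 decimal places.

I − A =
  [   0.80    -0.35]
  [  -0.35     0.90]
det(I−A) = (0.80)(0.90) − (-0.35)(-0.35) = 0.5975
adj(I−A) = [[0.90, 0.35], [0.35, 0.80]]
(I − A)⁻¹ = adj(I−A) / det(I−A) ≈
  [   1.50628     0.58577]
  [   0.58577     1.33891]
The output multiplier for sector j is the column-j sum of the Leontief inverse (I − A)⁻¹ = adj(I−A) / det(I−A).
Column 2 of adj(I−A): (0.35, 0.80); det(I−A) = 0.5975.
m_2 = (0.35 + 0.80) / 0.5975 = 1.15 / 0.5975 ≈ 1.9247.

m_2 = 1.9247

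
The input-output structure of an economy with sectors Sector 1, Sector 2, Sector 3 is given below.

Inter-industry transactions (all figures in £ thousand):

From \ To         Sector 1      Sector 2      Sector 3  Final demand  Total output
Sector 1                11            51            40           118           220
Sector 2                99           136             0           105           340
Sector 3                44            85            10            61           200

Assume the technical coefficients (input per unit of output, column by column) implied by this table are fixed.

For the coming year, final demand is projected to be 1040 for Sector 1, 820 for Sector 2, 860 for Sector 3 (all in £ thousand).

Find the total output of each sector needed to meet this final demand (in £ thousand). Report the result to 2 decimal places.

x_1 = 1981.67, x_2 = 2852.92, x_3 = 2073.22

Technical coefficients a_ij = z_ij / X_j:
  a_11 = 11/220 = 0.05, a_21 = 99/220 = 0.45, a_31 = 44/220 = 0.20
  a_12 = 51/340 = 0.15, a_22 = 136/340 = 0.40, a_32 = 85/340 = 0.25
  a_13 = 40/200 = 0.20, a_23 = 0/200 = 0.00, a_33 = 10/200 = 0.05
I − A =
  [   0.95    -0.15    -0.20]
  [  -0.45     0.60     0.00]
  [  -0.20    -0.25     0.95]
Cofactors of I−A, C_ij = (−1)^(i+j)·(minor ij) (rows/columns in the sector order above):
  C_11 = (0.60)(0.95) − (0.00)(-0.25) = 0.5700
  C_12 = −[(-0.45)(0.95) − (0.00)(-0.20)] = 0.4275
  C_13 = (-0.45)(-0.25) − (0.60)(-0.20) = 0.2325
  C_21 = −[(-0.15)(0.95) − (-0.20)(-0.25)] = 0.1925
  C_22 = (0.95)(0.95) − (-0.20)(-0.20) = 0.8625
  C_23 = −[(0.95)(-0.25) − (-0.15)(-0.20)] = 0.2675
  C_31 = (-0.15)(0.00) − (-0.20)(0.60) = 0.1200
  C_32 = −[(0.95)(0.00) − (-0.20)(-0.45)] = 0.0900
  C_33 = (0.95)(0.60) − (-0.15)(-0.45) = 0.5025
det(I−A) = Σ_j (I−A)_1j·C_1j = (0.95)(0.5700) + (-0.15)(0.4275) + (-0.20)(0.2325) = 0.430875
adj(I−A) = Cᵀ =
  [ 0.5700   0.1925   0.1200]
  [ 0.4275   0.8625   0.0900]
  [ 0.2325   0.2675   0.5025]
(I − A)⁻¹ = adj(I−A) / det(I−A) ≈
  [   1.3229     0.4468     0.2785]
  [   0.9922     2.0017     0.2089]
  [   0.5396     0.6208     1.1662]
x = (I − A)⁻¹ d = adj(I−A)·d / det(I−A), with det(I−A) = 0.430875:
  x_1 = (0.5700·1040 + 0.1925·820 + 0.1200·860) / 0.430875 = 853.85 / 0.430875 ≈ 1981.67
  x_2 = (0.4275·1040 + 0.8625·820 + 0.0900·860) / 0.430875 = 1229.25 / 0.430875 ≈ 2852.92
  x_3 = (0.2325·1040 + 0.2675·820 + 0.5025·860) / 0.430875 = 893.30 / 0.430875 ≈ 2073.22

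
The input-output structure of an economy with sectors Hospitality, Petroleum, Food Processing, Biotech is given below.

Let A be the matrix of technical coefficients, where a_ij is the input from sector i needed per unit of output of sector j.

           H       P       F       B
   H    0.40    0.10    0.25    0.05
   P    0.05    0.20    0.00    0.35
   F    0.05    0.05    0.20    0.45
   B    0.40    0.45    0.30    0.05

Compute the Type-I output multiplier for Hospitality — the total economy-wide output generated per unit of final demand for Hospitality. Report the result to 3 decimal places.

I − A =
  [   0.60    -0.10    -0.25    -0.05]
  [  -0.05     0.80     0.00    -0.35]
  [  -0.05    -0.05     0.80    -0.45]
  [  -0.40    -0.45    -0.30     0.95]
Compute the cofactors C_ij = (−1)^(i+j)·(3×3 minor ij) of I−A; the adjugate is their transpose:
adj(I−A) = Cᵀ =
  [ 0.368750   0.143750   0.173125   0.154375]
  [ 0.148500   0.301375   0.110625   0.171250]
  [ 0.193625   0.172875   0.325625   0.228125]
  [ 0.286750   0.257875   0.228125   0.369375]
det(I−A) = Σ_j (I−A)_1j·C_1j = (0.60)(0.368750) + (-0.10)(0.148500) + (-0.25)(0.193625) + (-0.05)(0.286750) = 0.14365625
(I − A)⁻¹ = adj(I−A) / det(I−A) ≈
  [   2.5669     1.0007     1.2051     1.0746]
  [   1.0337     2.0979     0.7701     1.1921]
  [   1.3478     1.2034     2.2667     1.5880]
  [   1.9961     1.7951     1.5880     2.5712]
The output multiplier for sector j is the column-j sum of the Leontief inverse (I − A)⁻¹ = adj(I−A) / det(I−A).
Column H of adj(I−A): (0.368750, 0.148500, 0.193625, 0.286750); det(I−A) = 0.14365625.
m_H = (0.368750 + 0.148500 + 0.193625 + 0.286750) / 0.14365625 = 0.997625 / 0.14365625 ≈ 6.945.

m_H = 6.945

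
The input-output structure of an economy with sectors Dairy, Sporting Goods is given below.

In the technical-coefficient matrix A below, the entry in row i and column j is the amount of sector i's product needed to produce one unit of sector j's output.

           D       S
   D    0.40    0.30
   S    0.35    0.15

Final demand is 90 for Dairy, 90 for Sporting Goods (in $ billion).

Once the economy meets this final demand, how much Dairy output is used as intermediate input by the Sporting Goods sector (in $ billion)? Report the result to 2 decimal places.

I − A =
  [   0.60    -0.30]
  [  -0.35     0.85]
det(I−A) = (0.60)(0.85) − (-0.30)(-0.35) = 0.4050
adj(I−A) = [[0.85, 0.30], [0.35, 0.60]]
(I − A)⁻¹ = adj(I−A) / det(I−A) ≈
  [   2.0988     0.7407]
  [   0.8642     1.4815]
First solve x = (I − A)⁻¹ d = adj(I−A)·d / det(I−A); in particular x_S = (0.35·90 + 0.60·90) / 0.4050 = 85.50 / 0.4050 ≈ 211.1111.
Intermediate flow from D to S: z_DS = a_DS · x_S = 0.30 × 85.50 / 0.4050 = 25.65 / 0.4050 ≈ 63.33.

z_DS = 63.33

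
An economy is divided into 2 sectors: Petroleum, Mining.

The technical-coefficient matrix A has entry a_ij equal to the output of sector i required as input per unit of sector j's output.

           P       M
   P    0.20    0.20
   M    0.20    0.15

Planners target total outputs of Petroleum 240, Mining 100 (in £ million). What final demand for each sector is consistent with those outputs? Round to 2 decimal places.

I − A =
  [   0.80    -0.20]
  [  -0.20     0.85]
d = (I − A) x:
  d_P = (+0.80)·240 + (-0.20)·100 = 172.00
  d_M = (-0.20)·240 + (+0.85)·100 = 37.00

d_P = 172.00, d_M = 37.00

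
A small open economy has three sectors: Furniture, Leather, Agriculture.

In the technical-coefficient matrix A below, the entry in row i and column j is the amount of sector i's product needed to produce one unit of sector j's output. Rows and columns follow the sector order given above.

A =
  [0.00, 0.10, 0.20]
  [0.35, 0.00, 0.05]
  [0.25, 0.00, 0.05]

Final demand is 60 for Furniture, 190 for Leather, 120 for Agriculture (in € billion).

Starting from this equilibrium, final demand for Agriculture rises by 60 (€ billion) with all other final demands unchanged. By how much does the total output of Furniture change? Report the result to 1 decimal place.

Δx_1 = 14.2

I − A =
  [   1.00    -0.10    -0.20]
  [  -0.35     1.00    -0.05]
  [  -0.25     0.00     0.95]
Cofactors of I−A, C_ij = (−1)^(i+j)·(minor ij) (rows/columns in the sector order above):
  C_11 = (1.00)(0.95) − (-0.05)(0.00) = 0.9500
  C_12 = −[(-0.35)(0.95) − (-0.05)(-0.25)] = 0.3450
  C_13 = (-0.35)(0.00) − (1.00)(-0.25) = 0.2500
  C_21 = −[(-0.10)(0.95) − (-0.20)(0.00)] = 0.0950
  C_22 = (1.00)(0.95) − (-0.20)(-0.25) = 0.9000
  C_23 = −[(1.00)(0.00) − (-0.10)(-0.25)] = 0.0250
  C_31 = (-0.10)(-0.05) − (-0.20)(1.00) = 0.2050
  C_32 = −[(1.00)(-0.05) − (-0.20)(-0.35)] = 0.1200
  C_33 = (1.00)(1.00) − (-0.10)(-0.35) = 0.9650
det(I−A) = Σ_j (I−A)_1j·C_1j = (1.00)(0.9500) + (-0.10)(0.3450) + (-0.20)(0.2500) = 0.8655
adj(I−A) = Cᵀ =
  [ 0.9500   0.0950   0.2050]
  [ 0.3450   0.9000   0.1200]
  [ 0.2500   0.0250   0.9650]
(I − A)⁻¹ = adj(I−A) / det(I−A) ≈
  [   1.0976     0.1098     0.2369]
  [   0.3986     1.0399     0.1386]
  [   0.2889     0.0289     1.1150]
Δx = (I − A)⁻¹ Δd with Δd having +60 in the Agriculture component and 0 elsewhere.
So Δx_1 = L_13 · (+60), where L_13 = adj(I−A)_13 / det(I−A) = 0.2050 / 0.8655.
Δx_1 = 0.2050 × (+60) / 0.8655 = 12.30 / 0.8655 ≈ 14.2.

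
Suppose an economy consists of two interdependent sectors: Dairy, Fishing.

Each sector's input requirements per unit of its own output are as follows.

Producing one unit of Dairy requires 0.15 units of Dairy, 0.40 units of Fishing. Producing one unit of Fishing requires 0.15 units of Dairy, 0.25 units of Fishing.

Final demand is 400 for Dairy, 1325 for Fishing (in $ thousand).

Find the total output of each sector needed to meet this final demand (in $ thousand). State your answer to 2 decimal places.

x_1 = 863.64, x_2 = 2227.27

I − A =
  [   0.85    -0.15]
  [  -0.40     0.75]
det(I−A) = (0.85)(0.75) − (-0.15)(-0.40) = 0.5775
adj(I−A) = [[0.75, 0.15], [0.40, 0.85]]
(I − A)⁻¹ = adj(I−A) / det(I−A) ≈
  [   1.2987     0.2597]
  [   0.6926     1.4719]
x = (I − A)⁻¹ d = adj(I−A)·d / det(I−A), with det(I−A) = 0.5775:
  x_1 = (0.75·400 + 0.15·1325) / 0.5775 = 498.75 / 0.5775 ≈ 863.64
  x_2 = (0.40·400 + 0.85·1325) / 0.5775 = 1286.25 / 0.5775 ≈ 2227.27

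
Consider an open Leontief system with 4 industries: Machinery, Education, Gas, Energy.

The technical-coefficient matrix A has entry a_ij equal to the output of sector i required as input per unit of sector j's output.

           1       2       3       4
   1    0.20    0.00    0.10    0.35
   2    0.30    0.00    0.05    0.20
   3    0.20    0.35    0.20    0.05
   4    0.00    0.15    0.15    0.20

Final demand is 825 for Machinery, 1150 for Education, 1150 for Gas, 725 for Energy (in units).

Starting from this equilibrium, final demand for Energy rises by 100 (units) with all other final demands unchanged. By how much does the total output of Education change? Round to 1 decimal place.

Δx_2 = 52.0

I − A =
  [   0.80     0.00    -0.10    -0.35]
  [  -0.30     1.00    -0.05    -0.20]
  [  -0.20    -0.35     0.80    -0.05]
  [   0.00    -0.15    -0.15     0.80]
Compute the cofactors C_ij = (−1)^(i+j)·(3×3 minor ij) of I−A; the adjugate is their transpose:
adj(I−A) = Cᵀ =
  [ 0.583625   0.089125   0.132125   0.285875]
  [ 0.203750   0.479500   0.095750   0.215000]
  [ 0.240250   0.240500   0.600250   0.202750]
  [ 0.083250   0.135000   0.130500   0.595500]
det(I−A) = Σ_j (I−A)_1j·C_1j = (0.80)(0.583625) + (0.00)(0.203750) + (-0.10)(0.240250) + (-0.35)(0.083250) = 0.4137375
(I − A)⁻¹ = adj(I−A) / det(I−A) ≈
  [   1.4106     0.2154     0.3193     0.6910]
  [   0.4925     1.1589     0.2314     0.5197]
  [   0.5807     0.5813     1.4508     0.4900]
  [   0.2012     0.3263     0.3154     1.4393]
Δx = (I − A)⁻¹ Δd with Δd having +100 in the Energy component and 0 elsewhere.
So Δx_2 = L_24 · (+100), where L_24 = adj(I−A)_24 / det(I−A) = 0.215000 / 0.4137375.
Δx_2 = 0.215000 × (+100) / 0.4137375 = 21.50 / 0.4137375 ≈ 52.0.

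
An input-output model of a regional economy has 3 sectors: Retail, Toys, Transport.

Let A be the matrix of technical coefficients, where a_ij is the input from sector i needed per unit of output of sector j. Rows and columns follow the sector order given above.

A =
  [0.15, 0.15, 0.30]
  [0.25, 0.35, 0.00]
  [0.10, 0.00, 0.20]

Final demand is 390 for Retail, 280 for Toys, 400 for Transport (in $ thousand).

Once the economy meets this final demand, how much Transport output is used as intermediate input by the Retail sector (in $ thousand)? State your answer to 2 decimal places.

z_31 = 80.10

I − A =
  [   0.85    -0.15    -0.30]
  [  -0.25     0.65     0.00]
  [  -0.10     0.00     0.80]
Cofactors of I−A, C_ij = (−1)^(i+j)·(minor ij) (rows/columns in the sector order above):
  C_11 = (0.65)(0.80) − (0.00)(0.00) = 0.5200
  C_12 = −[(-0.25)(0.80) − (0.00)(-0.10)] = 0.2000
  C_13 = (-0.25)(0.00) − (0.65)(-0.10) = 0.0650
  C_21 = −[(-0.15)(0.80) − (-0.30)(0.00)] = 0.1200
  C_22 = (0.85)(0.80) − (-0.30)(-0.10) = 0.6500
  C_23 = −[(0.85)(0.00) − (-0.15)(-0.10)] = 0.0150
  C_31 = (-0.15)(0.00) − (-0.30)(0.65) = 0.1950
  C_32 = −[(0.85)(0.00) − (-0.30)(-0.25)] = 0.0750
  C_33 = (0.85)(0.65) − (-0.15)(-0.25) = 0.5150
det(I−A) = Σ_j (I−A)_1j·C_1j = (0.85)(0.5200) + (-0.15)(0.2000) + (-0.30)(0.0650) = 0.3925
adj(I−A) = Cᵀ =
  [ 0.5200   0.1200   0.1950]
  [ 0.2000   0.6500   0.0750]
  [ 0.0650   0.0150   0.5150]
(I − A)⁻¹ = adj(I−A) / det(I−A) ≈
  [   1.3248     0.3057     0.4968]
  [   0.5096     1.6561     0.1911]
  [   0.1656     0.0382     1.3121]
First solve x = (I − A)⁻¹ d = adj(I−A)·d / det(I−A); in particular x_1 = (0.5200·390 + 0.1200·280 + 0.1950·400) / 0.3925 = 314.40 / 0.3925 ≈ 801.0191.
Intermediate flow from 3 to 1: z_31 = a_31 · x_1 = 0.10 × 314.40 / 0.3925 = 31.44 / 0.3925 ≈ 80.10.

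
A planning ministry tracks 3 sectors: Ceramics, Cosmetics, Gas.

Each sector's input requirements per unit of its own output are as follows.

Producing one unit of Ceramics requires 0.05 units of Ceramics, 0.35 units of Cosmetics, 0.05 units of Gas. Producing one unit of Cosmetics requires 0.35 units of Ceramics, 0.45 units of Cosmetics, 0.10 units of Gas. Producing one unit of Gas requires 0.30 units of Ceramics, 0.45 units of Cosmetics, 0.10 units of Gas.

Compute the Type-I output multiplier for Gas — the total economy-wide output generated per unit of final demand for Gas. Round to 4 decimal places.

I − A =
  [   0.95    -0.35    -0.30]
  [  -0.35     0.55    -0.45]
  [  -0.05    -0.10     0.90]
Cofactors of I−A, C_ij = (−1)^(i+j)·(minor ij) (rows/columns in the sector order above):
  C_11 = (0.55)(0.90) − (-0.45)(-0.10) = 0.4500
  C_12 = −[(-0.35)(0.90) − (-0.45)(-0.05)] = 0.3375
  C_13 = (-0.35)(-0.10) − (0.55)(-0.05) = 0.0625
  C_21 = −[(-0.35)(0.90) − (-0.30)(-0.10)] = 0.3450
  C_22 = (0.95)(0.90) − (-0.30)(-0.05) = 0.8400
  C_23 = −[(0.95)(-0.10) − (-0.35)(-0.05)] = 0.1125
  C_31 = (-0.35)(-0.45) − (-0.30)(0.55) = 0.3225
  C_32 = −[(0.95)(-0.45) − (-0.30)(-0.35)] = 0.5325
  C_33 = (0.95)(0.55) − (-0.35)(-0.35) = 0.4000
det(I−A) = Σ_j (I−A)_1j·C_1j = (0.95)(0.4500) + (-0.35)(0.3375) + (-0.30)(0.0625) = 0.290625
adj(I−A) = Cᵀ =
  [ 0.4500   0.3450   0.3225]
  [ 0.3375   0.8400   0.5325]
  [ 0.0625   0.1125   0.4000]
(I − A)⁻¹ = adj(I−A) / det(I−A) ≈
  [   1.54839     1.18710     1.10968]
  [   1.16129     2.89032     1.83226]
  [   0.21505     0.38710     1.37634]
The output multiplier for sector j is the column-j sum of the Leontief inverse (I − A)⁻¹ = adj(I−A) / det(I−A).
Column 3 of adj(I−A): (0.3225, 0.5325, 0.4000); det(I−A) = 0.290625.
m_3 = (0.3225 + 0.5325 + 0.4000) / 0.290625 = 1.255 / 0.290625 ≈ 4.3183.

m_3 = 4.3183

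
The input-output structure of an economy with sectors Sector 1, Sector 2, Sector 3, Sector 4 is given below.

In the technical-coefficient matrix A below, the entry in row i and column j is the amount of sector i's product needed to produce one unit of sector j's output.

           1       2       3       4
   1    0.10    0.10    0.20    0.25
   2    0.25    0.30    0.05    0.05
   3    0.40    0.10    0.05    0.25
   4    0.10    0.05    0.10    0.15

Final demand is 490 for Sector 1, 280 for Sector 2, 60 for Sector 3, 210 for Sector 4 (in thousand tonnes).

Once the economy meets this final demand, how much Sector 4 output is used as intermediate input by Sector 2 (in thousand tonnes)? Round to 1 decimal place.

I − A =
  [   0.90    -0.10    -0.20    -0.25]
  [  -0.25     0.70    -0.05    -0.05]
  [  -0.40    -0.10     0.95    -0.25]
  [  -0.10    -0.05    -0.10     0.85]
Compute the cofactors C_ij = (−1)^(i+j)·(3×3 minor ij) of I−A; the adjugate is their transpose:
adj(I−A) = Cᵀ =
  [ 0.540000   0.112125   0.141375   0.207000]
  [ 0.220625   0.597500   0.091250   0.126875]
  [ 0.279375   0.126750   0.490875   0.234000]
  [ 0.109375   0.063250   0.079750   0.507250]
det(I−A) = Σ_j (I−A)_1j·C_1j = (0.90)(0.540000) + (-0.10)(0.220625) + (-0.20)(0.279375) + (-0.25)(0.109375) = 0.38071875
(I − A)⁻¹ = adj(I−A) / det(I−A) ≈
  [   1.4184     0.2945     0.3713     0.5437]
  [   0.5795     1.5694     0.2397     0.3333]
  [   0.7338     0.3329     1.2893     0.6146]
  [   0.2873     0.1661     0.2095     1.3323]
First solve x = (I − A)⁻¹ d = adj(I−A)·d / det(I−A); in particular x_2 = (0.220625·490 + 0.597500·280 + 0.091250·60 + 0.126875·210) / 0.38071875 = 307.525 / 0.38071875 ≈ 807.749.
Intermediate flow from 4 to 2: z_42 = a_42 · x_2 = 0.05 × 307.525 / 0.38071875 = 15.37625 / 0.38071875 ≈ 40.4.

z_42 = 40.4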